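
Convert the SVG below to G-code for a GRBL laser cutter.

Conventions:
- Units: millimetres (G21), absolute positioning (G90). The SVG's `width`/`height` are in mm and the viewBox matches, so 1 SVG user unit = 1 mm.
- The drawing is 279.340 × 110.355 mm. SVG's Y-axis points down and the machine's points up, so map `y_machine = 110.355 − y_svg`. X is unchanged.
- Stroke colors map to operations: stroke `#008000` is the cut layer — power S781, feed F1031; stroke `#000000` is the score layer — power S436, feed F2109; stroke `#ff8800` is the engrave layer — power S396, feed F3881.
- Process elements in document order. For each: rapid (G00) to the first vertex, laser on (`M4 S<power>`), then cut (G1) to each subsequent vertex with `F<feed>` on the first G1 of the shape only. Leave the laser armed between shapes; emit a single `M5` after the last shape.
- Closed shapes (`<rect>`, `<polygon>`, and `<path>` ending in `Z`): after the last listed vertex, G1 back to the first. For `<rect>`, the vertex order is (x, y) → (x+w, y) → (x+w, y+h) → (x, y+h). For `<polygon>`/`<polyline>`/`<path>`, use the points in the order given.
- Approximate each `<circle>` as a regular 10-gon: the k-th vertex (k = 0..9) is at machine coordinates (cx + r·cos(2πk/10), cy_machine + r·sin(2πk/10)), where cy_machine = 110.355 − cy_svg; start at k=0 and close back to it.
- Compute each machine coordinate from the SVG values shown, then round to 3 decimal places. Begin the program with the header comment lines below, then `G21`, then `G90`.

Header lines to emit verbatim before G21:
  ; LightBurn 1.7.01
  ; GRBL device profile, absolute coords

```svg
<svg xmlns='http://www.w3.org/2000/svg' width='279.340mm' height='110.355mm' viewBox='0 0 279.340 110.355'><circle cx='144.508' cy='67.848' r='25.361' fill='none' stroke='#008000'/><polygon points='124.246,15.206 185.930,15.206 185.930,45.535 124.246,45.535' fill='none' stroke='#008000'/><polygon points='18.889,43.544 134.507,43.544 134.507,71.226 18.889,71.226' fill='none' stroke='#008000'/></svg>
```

Since the viewBox matches the mm dimensions, user units are millimetres directly. The only transform is the Y-flip y_m = 110.355 − y_svg.

Shape 1 is a circle drawn with `<circle>`. Its stroke #008000 means cut at S781, F1031. After flipping Y the toolpath is (169.869,42.507) → (165.025,57.414) → (152.345,66.627) → (136.671,66.627) → (123.991,57.414) → (119.147,42.507) → (123.991,27.600) → (136.671,18.387) → (152.345,18.387) → (165.025,27.600) → (169.869,42.507), returning to the start.

Shape 2 is a rectangle drawn with `<polygon>`. Its stroke #008000 means cut at S781, F1031. After flipping Y the toolpath is (124.246,95.149) → (185.930,95.149) → (185.930,64.820) → (124.246,64.820) → (124.246,95.149), returning to the start.

Shape 3 is a rectangle drawn with `<polygon>`. Its stroke #008000 means cut at S781, F1031. After flipping Y the toolpath is (18.889,66.811) → (134.507,66.811) → (134.507,39.129) → (18.889,39.129) → (18.889,66.811), returning to the start.

; LightBurn 1.7.01
; GRBL device profile, absolute coords
G21
G90
G00 X169.869 Y42.507
M4 S781
G1 X165.025 Y57.414 F1031
G1 X152.345 Y66.627
G1 X136.671 Y66.627
G1 X123.991 Y57.414
G1 X119.147 Y42.507
G1 X123.991 Y27.600
G1 X136.671 Y18.387
G1 X152.345 Y18.387
G1 X165.025 Y27.600
G1 X169.869 Y42.507
G00 X124.246 Y95.149
M4 S781
G1 X185.930 Y95.149 F1031
G1 X185.930 Y64.820
G1 X124.246 Y64.820
G1 X124.246 Y95.149
G00 X18.889 Y66.811
M4 S781
G1 X134.507 Y66.811 F1031
G1 X134.507 Y39.129
G1 X18.889 Y39.129
G1 X18.889 Y66.811
M5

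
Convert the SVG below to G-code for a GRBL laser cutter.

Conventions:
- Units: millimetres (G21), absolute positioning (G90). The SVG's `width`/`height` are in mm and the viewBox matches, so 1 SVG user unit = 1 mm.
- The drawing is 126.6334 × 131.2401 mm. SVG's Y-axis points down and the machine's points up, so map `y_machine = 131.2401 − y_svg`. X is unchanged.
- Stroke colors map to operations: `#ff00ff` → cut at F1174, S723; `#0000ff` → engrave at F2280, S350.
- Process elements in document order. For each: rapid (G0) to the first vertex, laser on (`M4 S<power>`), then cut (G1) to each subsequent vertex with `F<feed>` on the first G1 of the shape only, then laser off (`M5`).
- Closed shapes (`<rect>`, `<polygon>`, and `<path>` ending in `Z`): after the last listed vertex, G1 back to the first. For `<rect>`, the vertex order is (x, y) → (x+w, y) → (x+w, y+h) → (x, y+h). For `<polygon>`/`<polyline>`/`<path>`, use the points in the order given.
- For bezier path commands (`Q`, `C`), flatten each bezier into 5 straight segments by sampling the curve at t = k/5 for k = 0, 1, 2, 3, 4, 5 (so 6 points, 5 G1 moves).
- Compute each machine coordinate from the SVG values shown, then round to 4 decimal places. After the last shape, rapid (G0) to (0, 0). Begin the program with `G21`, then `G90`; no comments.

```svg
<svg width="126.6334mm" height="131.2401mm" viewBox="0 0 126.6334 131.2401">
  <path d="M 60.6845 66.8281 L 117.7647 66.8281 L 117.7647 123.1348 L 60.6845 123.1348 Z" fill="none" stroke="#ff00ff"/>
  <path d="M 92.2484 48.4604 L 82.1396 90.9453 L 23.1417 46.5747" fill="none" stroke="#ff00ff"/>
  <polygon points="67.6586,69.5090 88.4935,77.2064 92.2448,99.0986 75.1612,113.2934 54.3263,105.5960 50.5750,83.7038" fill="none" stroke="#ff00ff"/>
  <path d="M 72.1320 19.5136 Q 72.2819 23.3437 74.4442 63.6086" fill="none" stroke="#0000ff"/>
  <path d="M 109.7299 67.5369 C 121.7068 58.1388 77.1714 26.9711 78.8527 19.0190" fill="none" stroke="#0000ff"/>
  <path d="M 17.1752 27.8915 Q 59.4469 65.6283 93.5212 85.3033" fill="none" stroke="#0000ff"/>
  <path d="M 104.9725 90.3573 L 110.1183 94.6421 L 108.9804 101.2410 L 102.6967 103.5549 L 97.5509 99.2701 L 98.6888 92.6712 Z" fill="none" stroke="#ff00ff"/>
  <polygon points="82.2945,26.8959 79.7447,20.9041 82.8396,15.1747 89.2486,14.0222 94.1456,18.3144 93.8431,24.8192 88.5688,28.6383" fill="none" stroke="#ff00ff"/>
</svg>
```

G21
G90
G0 X60.6845 Y64.4120
M4 S723
G1 X117.7647 Y64.4120 F1174
G1 X117.7647 Y8.1053
G1 X60.6845 Y8.1053
G1 X60.6845 Y64.4120
M5
G0 X92.2484 Y82.7797
M4 S723
G1 X82.1396 Y40.2948 F1174
G1 X23.1417 Y84.6654
M5
G0 X67.6586 Y61.7311
M4 S723
G1 X88.4935 Y54.0337 F1174
G1 X92.2448 Y32.1415
G1 X75.1612 Y17.9467
G1 X54.3263 Y25.6441
G1 X50.5750 Y47.5363
G1 X67.6586 Y61.7311
M5
G0 X72.1320 Y111.7265
M4 S350
G1 X72.2725 Y108.7371 F2280
G1 X72.5739 Y102.8329
G1 X73.0363 Y94.0139
G1 X73.6598 Y82.2801
G1 X74.4442 Y67.6315
M5
G0 X109.7299 Y63.7032
M4 S350
G1 X110.9564 Y71.5945 F2280
G1 X103.5509 Y82.5513
G1 X92.4445 Y94.4141
G1 X82.5681 Y105.0238
G1 X78.8527 Y112.2211
M5
G0 X17.1752 Y103.3486
M4 S350
G1 X33.7560 Y88.9764 F2280
G1 X49.6810 Y76.0490
G1 X64.9502 Y64.5667
G1 X79.5636 Y54.5293
G1 X93.5212 Y45.9368
M5
G0 X104.9725 Y40.8828
M4 S723
G1 X110.1183 Y36.5980 F1174
G1 X108.9804 Y29.9991
G1 X102.6967 Y27.6852
G1 X97.5509 Y31.9700
G1 X98.6888 Y38.5689
G1 X104.9725 Y40.8828
M5
G0 X82.2945 Y104.3442
M4 S723
G1 X79.7447 Y110.3360 F1174
G1 X82.8396 Y116.0654
G1 X89.2486 Y117.2179
G1 X94.1456 Y112.9257
G1 X93.8431 Y106.4209
G1 X88.5688 Y102.6018
G1 X82.2945 Y104.3442
M5
G0 X0.0000 Y0.0000

viewBox `0 0 126.6334 131.2401` with mm width/height → 1 unit = 1 mm. Flip: y_m = 131.2401 − y_svg.

**Shape 1** — `<path>` rectangle, stroke `#ff00ff` → cut (S723, F1174). Machine vertices: (60.6845,64.4120) → (117.7647,64.4120) → (117.7647,8.1053) → (60.6845,8.1053) → (60.6845,64.4120). Closed: final G1 returns to the first vertex.

**Shape 2** — `<path>` open polyline, stroke `#ff00ff` → cut (S723, F1174). Machine vertices: (92.2484,82.7797) → (82.1396,40.2948) → (23.1417,84.6654). Open path.

**Shape 3** — `<polygon>` regular polygon, stroke `#ff00ff` → cut (S723, F1174). Machine vertices: (67.6586,61.7311) → (88.4935,54.0337) → (92.2448,32.1415) → (75.1612,17.9467) → (54.3263,25.6441) → (50.5750,47.5363) → (67.6586,61.7311). Closed: final G1 returns to the first vertex.

**Shape 4** — `<path>` quadratic bezier, stroke `#0000ff` → engrave (S350, F2280). Control points (SVG): P0=(72.1320,19.5136), P1=(72.2819,23.3437), P2=(74.4442,63.6086); sampled at t=k/5. Machine vertices: (72.1320,111.7265) → (72.2725,108.7371) → (72.5739,102.8329) → (73.0363,94.0139) → (73.6598,82.2801) → (74.4442,67.6315). Open path.

**Shape 5** — `<path>` cubic bezier, stroke `#0000ff` → engrave (S350, F2280). Control points (SVG): P0=(109.7299,67.5369), P1=(121.7068,58.1388), P2=(77.1714,26.9711), P3=(78.8527,19.0190); sampled at t=k/5. Machine vertices: (109.7299,63.7032) → (110.9564,71.5945) → (103.5509,82.5513) → (92.4445,94.4141) → (82.5681,105.0238) → (78.8527,112.2211). Open path.

**Shape 6** — `<path>` quadratic bezier, stroke `#0000ff` → engrave (S350, F2280). Control points (SVG): P0=(17.1752,27.8915), P1=(59.4469,65.6283), P2=(93.5212,85.3033); sampled at t=k/5. Machine vertices: (17.1752,103.3486) → (33.7560,88.9764) → (49.6810,76.0490) → (64.9502,64.5667) → (79.5636,54.5293) → (93.5212,45.9368). Open path.

**Shape 7** — `<path>` regular polygon, stroke `#ff00ff` → cut (S723, F1174). Machine vertices: (104.9725,40.8828) → (110.1183,36.5980) → (108.9804,29.9991) → (102.6967,27.6852) → (97.5509,31.9700) → (98.6888,38.5689) → (104.9725,40.8828). Closed: final G1 returns to the first vertex.

**Shape 8** — `<polygon>` regular polygon, stroke `#ff00ff` → cut (S723, F1174). Machine vertices: (82.2945,104.3442) → (79.7447,110.3360) → (82.8396,116.0654) → (89.2486,117.2179) → (94.1456,112.9257) → (93.8431,106.4209) → (88.5688,102.6018) → (82.2945,104.3442). Closed: final G1 returns to the first vertex.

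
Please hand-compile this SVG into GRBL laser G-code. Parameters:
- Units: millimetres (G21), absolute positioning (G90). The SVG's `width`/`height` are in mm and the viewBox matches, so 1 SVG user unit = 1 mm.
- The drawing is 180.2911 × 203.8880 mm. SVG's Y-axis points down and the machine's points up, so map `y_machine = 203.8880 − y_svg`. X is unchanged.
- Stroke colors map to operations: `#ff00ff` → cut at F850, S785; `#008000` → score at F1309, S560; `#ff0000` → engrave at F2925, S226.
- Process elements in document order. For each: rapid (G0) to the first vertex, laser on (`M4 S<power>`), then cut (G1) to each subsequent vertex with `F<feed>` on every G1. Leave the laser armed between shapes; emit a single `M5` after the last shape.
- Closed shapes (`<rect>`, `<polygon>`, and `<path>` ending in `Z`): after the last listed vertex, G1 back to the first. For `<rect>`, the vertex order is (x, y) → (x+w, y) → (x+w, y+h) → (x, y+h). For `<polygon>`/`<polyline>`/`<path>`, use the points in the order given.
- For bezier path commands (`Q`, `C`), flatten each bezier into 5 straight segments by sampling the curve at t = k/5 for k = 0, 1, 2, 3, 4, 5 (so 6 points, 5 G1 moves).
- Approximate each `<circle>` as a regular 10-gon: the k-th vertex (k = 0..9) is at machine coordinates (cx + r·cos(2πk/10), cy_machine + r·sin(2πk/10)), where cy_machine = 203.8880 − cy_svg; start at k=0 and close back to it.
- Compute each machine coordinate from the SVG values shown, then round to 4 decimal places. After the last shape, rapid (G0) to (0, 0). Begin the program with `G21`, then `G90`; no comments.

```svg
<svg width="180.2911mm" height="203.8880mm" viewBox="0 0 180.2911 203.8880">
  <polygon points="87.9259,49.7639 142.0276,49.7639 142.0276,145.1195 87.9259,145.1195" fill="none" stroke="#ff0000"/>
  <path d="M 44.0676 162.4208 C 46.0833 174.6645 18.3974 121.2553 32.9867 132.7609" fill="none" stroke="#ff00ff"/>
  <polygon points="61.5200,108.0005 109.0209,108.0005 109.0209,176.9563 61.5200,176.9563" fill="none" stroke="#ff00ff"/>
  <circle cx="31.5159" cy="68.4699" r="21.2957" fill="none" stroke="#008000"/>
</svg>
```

1 u = 1 mm; y_m = 203.8880 − y.

[1] `<polygon>` rectangle, #ff0000→engrave S226 F2925: (87.9259,154.1241) → (142.0276,154.1241) → (142.0276,58.7685) → (87.9259,58.7685) → (87.9259,154.1241) (closed)

[2] `<path>` cubic bezier, #ff00ff→cut S785 F850: (44.0676,41.4672) → (42.2886,40.9548) → (36.8362,49.9318) → (31.1651,62.1310) → (28.7303,71.2852) → (32.9867,71.1271)

[3] `<polygon>` rectangle, #ff00ff→cut S785 F850: (61.5200,95.8875) → (109.0209,95.8875) → (109.0209,26.9317) → (61.5200,26.9317) → (61.5200,95.8875) (closed)

[4] `<circle>` circle, #008000→score S560 F1309: (52.8116,135.4181) → (48.7445,147.9354) → (38.0966,155.6715) → (24.9352,155.6715) → (14.2873,147.9354) → (10.2202,135.4181) → (14.2873,122.9008) → (24.9352,115.1647) → (38.0966,115.1647) → (48.7445,122.9008) → (52.8116,135.4181) (closed)

G21
G90
G0 X87.9259 Y154.1241
M4 S226
G1 X142.0276 Y154.1241 F2925
G1 X142.0276 Y58.7685 F2925
G1 X87.9259 Y58.7685 F2925
G1 X87.9259 Y154.1241 F2925
G0 X44.0676 Y41.4672
M4 S785
G1 X42.2886 Y40.9548 F850
G1 X36.8362 Y49.9318 F850
G1 X31.1651 Y62.1310 F850
G1 X28.7303 Y71.2852 F850
G1 X32.9867 Y71.1271 F850
G0 X61.5200 Y95.8875
M4 S785
G1 X109.0209 Y95.8875 F850
G1 X109.0209 Y26.9317 F850
G1 X61.5200 Y26.9317 F850
G1 X61.5200 Y95.8875 F850
G0 X52.8116 Y135.4181
M4 S560
G1 X48.7445 Y147.9354 F1309
G1 X38.0966 Y155.6715 F1309
G1 X24.9352 Y155.6715 F1309
G1 X14.2873 Y147.9354 F1309
G1 X10.2202 Y135.4181 F1309
G1 X14.2873 Y122.9008 F1309
G1 X24.9352 Y115.1647 F1309
G1 X38.0966 Y115.1647 F1309
G1 X48.7445 Y122.9008 F1309
G1 X52.8116 Y135.4181 F1309
M5
G0 X0.0000 Y0.0000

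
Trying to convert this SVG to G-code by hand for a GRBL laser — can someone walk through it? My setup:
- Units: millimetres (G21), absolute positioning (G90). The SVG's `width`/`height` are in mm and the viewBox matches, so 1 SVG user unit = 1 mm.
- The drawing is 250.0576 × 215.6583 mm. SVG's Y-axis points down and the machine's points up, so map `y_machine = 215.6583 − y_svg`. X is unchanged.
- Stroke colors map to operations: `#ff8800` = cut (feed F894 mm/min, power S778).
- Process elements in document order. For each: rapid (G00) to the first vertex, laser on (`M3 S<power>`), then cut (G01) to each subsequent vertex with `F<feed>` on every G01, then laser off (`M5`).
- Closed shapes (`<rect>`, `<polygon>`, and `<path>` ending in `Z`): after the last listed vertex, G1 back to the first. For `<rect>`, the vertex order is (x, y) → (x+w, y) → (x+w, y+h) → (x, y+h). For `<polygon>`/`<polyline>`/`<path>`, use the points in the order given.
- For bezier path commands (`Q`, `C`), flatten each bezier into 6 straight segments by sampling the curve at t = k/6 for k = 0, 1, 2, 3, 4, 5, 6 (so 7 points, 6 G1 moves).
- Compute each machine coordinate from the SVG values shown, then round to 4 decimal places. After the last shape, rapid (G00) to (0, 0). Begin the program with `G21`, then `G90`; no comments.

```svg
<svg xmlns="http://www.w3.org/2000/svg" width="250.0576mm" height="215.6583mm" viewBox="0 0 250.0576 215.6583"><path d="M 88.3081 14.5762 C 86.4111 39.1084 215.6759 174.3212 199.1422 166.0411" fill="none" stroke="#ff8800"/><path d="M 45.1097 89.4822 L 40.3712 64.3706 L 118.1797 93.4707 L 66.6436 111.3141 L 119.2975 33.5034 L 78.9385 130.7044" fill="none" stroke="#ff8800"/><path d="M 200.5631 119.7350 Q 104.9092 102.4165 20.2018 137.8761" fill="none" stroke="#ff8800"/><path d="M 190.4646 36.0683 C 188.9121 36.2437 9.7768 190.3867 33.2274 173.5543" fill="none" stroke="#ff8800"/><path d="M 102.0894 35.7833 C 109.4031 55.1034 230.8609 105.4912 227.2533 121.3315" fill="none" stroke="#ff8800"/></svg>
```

viewBox `0 0 250.0576 215.6583` with mm width/height → 1 unit = 1 mm. Flip: y_m = 215.6583 − y_svg.

**Shape 1** — `<path>` cubic bezier, stroke `#ff8800` → cut (S778, F894). Control points (SVG): P0=(88.3081,14.5762), P1=(86.4111,39.1084), P2=(215.6759,174.3212), P3=(199.1422,166.0411); sampled at t=k/6. Machine vertices: (88.3081,201.0821) → (97.0075,180.7693) → (119.8739,149.0702) → (149.2139,113.0450) → (177.3342,79.7542) → (196.5414,56.2582) → (199.1422,49.6172). Open path.

**Shape 2** — `<path>` open polyline, stroke `#ff8800` → cut (S778, F894). Machine vertices: (45.1097,126.1761) → (40.3712,151.2877) → (118.1797,122.1876) → (66.6436,104.3442) → (119.2975,182.1549) → (78.9385,84.9539). Open path.

**Shape 3** — `<path>` quadratic bezier, stroke `#ff8800` → cut (S778, F894). Control points (SVG): P0=(200.5631,119.7350), P1=(104.9092,102.4165), P2=(20.2018,137.8761); sampled at t=k/6. Machine vertices: (200.5631,95.9233) → (168.9825,100.2301) → (138.0101,101.6047) → (107.6458,100.0473) → (77.8897,95.5577) → (48.7417,88.1360) → (20.2018,77.7822). Open path.

**Shape 4** — `<path>` cubic bezier, stroke `#ff8800` → cut (S778, F894). Control points (SVG): P0=(190.4646,36.0683), P1=(188.9121,36.2437), P2=(9.7768,190.3867), P3=(33.2274,173.5543); sampled at t=k/6. Machine vertices: (190.4646,179.5900) → (176.6498,168.1760) → (143.7982,140.1270) → (102.4698,104.4691) → (63.2251,70.2285) → (36.6242,46.4314) → (33.2274,42.1040). Open path.

**Shape 5** — `<path>` cubic bezier, stroke `#ff8800` → cut (S778, F894). Control points (SVG): P0=(102.0894,35.7833), P1=(109.4031,55.1034), P2=(230.8609,105.4912), P3=(227.2533,121.3315); sampled at t=k/6. Machine vertices: (102.0894,179.8750) → (114.1508,167.9297) → (138.5915,152.6292) → (168.7668,135.7960) → (198.0320,119.2527) → (219.7424,104.8221) → (227.2533,94.3268). Open path.

G21
G90
G00 X88.3081 Y201.0821
M3 S778
G01 X97.0075 Y180.7693 F894
G01 X119.8739 Y149.0702 F894
G01 X149.2139 Y113.0450 F894
G01 X177.3342 Y79.7542 F894
G01 X196.5414 Y56.2582 F894
G01 X199.1422 Y49.6172 F894
M5
G00 X45.1097 Y126.1761
M3 S778
G01 X40.3712 Y151.2877 F894
G01 X118.1797 Y122.1876 F894
G01 X66.6436 Y104.3442 F894
G01 X119.2975 Y182.1549 F894
G01 X78.9385 Y84.9539 F894
M5
G00 X200.5631 Y95.9233
M3 S778
G01 X168.9825 Y100.2301 F894
G01 X138.0101 Y101.6047 F894
G01 X107.6458 Y100.0473 F894
G01 X77.8897 Y95.5577 F894
G01 X48.7417 Y88.1360 F894
G01 X20.2018 Y77.7822 F894
M5
G00 X190.4646 Y179.5900
M3 S778
G01 X176.6498 Y168.1760 F894
G01 X143.7982 Y140.1270 F894
G01 X102.4698 Y104.4691 F894
G01 X63.2251 Y70.2285 F894
G01 X36.6242 Y46.4314 F894
G01 X33.2274 Y42.1040 F894
M5
G00 X102.0894 Y179.8750
M3 S778
G01 X114.1508 Y167.9297 F894
G01 X138.5915 Y152.6292 F894
G01 X168.7668 Y135.7960 F894
G01 X198.0320 Y119.2527 F894
G01 X219.7424 Y104.8221 F894
G01 X227.2533 Y94.3268 F894
M5
G00 X0.0000 Y0.0000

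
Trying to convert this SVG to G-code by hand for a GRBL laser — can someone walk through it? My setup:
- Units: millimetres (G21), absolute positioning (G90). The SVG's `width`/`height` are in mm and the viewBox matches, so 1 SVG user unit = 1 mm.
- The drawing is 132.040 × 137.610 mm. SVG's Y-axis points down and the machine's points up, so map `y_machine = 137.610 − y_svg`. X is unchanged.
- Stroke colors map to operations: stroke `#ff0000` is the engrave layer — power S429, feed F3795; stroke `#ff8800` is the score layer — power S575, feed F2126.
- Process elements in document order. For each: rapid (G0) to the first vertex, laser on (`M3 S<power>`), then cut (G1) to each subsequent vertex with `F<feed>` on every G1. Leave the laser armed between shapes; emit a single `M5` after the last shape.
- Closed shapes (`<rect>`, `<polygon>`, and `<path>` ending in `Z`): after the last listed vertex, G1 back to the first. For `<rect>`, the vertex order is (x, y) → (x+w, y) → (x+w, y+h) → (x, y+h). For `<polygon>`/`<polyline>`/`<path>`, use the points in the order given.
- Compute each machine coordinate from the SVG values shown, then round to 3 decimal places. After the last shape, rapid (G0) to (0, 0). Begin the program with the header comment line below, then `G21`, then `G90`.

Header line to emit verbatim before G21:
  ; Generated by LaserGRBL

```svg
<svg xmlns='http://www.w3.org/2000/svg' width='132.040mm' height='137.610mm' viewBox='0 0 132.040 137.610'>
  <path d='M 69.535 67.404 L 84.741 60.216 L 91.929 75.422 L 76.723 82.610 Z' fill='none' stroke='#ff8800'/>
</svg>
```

; Generated by LaserGRBL
G21
G90
G0 X69.535 Y70.206
M3 S575
G1 X84.741 Y77.394 F2126
G1 X91.929 Y62.188 F2126
G1 X76.723 Y55.000 F2126
G1 X69.535 Y70.206 F2126
M5
G0 X0.000 Y0.000

Since the viewBox matches the mm dimensions, user units are millimetres directly. The only transform is the Y-flip y_m = 137.610 − y_svg.

Shape 1 is a regular polygon drawn with `<path>`. Its stroke #ff8800 means score at S575, F2126. After flipping Y the toolpath is (69.535,70.206) → (84.741,77.394) → (91.929,62.188) → (76.723,55.000) → (69.535,70.206), returning to the start.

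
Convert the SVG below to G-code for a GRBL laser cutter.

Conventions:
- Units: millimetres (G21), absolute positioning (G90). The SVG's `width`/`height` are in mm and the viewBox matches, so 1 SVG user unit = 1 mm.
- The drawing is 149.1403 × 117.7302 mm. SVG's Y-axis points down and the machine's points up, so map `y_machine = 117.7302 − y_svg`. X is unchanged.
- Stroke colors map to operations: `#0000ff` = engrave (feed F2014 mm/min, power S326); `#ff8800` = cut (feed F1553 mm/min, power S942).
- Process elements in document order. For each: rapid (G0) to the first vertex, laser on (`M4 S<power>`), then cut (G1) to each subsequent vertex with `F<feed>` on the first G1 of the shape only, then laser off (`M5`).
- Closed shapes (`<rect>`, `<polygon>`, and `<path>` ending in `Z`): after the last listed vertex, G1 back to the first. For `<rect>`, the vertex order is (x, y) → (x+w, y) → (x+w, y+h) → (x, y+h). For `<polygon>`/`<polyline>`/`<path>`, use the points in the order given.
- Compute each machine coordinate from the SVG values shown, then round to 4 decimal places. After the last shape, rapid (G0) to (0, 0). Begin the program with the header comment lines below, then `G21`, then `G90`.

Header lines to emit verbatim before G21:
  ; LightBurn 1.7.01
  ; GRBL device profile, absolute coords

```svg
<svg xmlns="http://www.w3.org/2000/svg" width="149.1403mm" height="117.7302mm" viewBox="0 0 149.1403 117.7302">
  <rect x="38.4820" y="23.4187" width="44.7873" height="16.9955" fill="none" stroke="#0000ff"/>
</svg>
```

; LightBurn 1.7.01
; GRBL device profile, absolute coords
G21
G90
G0 X38.4820 Y94.3115
M4 S326
G1 X83.2693 Y94.3115 F2014
G1 X83.2693 Y77.3160
G1 X38.4820 Y77.3160
G1 X38.4820 Y94.3115
M5
G0 X0.0000 Y0.0000

Since the viewBox matches the mm dimensions, user units are millimetres directly. The only transform is the Y-flip y_m = 117.7302 − y_svg.

Shape 1 is a rectangle drawn with `<rect>`. Its stroke #0000ff means engrave at S326, F2014. After flipping Y the toolpath is (38.4820,94.3115) → (83.2693,94.3115) → (83.2693,77.3160) → (38.4820,77.3160) → (38.4820,94.3115), returning to the start.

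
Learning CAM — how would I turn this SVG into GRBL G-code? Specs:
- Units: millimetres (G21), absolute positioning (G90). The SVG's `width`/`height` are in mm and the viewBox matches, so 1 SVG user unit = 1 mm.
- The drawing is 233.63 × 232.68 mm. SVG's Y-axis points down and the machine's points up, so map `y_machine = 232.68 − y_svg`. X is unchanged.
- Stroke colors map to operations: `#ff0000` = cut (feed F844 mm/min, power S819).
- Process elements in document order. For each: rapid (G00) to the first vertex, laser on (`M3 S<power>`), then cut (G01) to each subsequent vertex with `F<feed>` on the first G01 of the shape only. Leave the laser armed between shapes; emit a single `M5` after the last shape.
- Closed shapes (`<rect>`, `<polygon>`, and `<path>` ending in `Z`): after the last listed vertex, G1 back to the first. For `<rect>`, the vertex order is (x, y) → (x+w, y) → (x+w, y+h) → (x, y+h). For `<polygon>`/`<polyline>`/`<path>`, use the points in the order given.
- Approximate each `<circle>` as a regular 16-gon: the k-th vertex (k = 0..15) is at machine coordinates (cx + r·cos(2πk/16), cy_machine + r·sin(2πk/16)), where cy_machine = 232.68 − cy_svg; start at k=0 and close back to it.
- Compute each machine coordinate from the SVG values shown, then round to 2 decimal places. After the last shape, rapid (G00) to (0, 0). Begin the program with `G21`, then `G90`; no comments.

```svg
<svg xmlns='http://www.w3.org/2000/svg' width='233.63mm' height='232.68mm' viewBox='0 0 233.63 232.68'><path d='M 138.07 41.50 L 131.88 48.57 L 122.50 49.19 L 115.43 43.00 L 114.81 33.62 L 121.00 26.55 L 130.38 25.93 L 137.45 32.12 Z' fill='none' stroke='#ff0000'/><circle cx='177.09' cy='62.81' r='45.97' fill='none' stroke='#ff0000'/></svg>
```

G21
G90
G00 X138.07 Y191.18
M3 S819
G01 X131.88 Y184.11 F844
G01 X122.50 Y183.49
G01 X115.43 Y189.68
G01 X114.81 Y199.06
G01 X121.00 Y206.13
G01 X130.38 Y206.75
G01 X137.45 Y200.56
G01 X138.07 Y191.18
G00 X223.06 Y169.87
M3 S819
G01 X219.56 Y187.46 F844
G01 X209.60 Y202.38
G01 X194.68 Y212.34
G01 X177.09 Y215.84
G01 X159.50 Y212.34
G01 X144.58 Y202.38
G01 X134.62 Y187.46
G01 X131.12 Y169.87
G01 X134.62 Y152.28
G01 X144.58 Y137.36
G01 X159.50 Y127.40
G01 X177.09 Y123.90
G01 X194.68 Y127.40
G01 X209.60 Y137.36
G01 X219.56 Y152.28
G01 X223.06 Y169.87
M5
G00 X0.00 Y0.00

1 u = 1 mm; y_m = 232.68 − y.

[1] `<path>` regular polygon, #ff0000→cut S819 F844: (138.07,191.18) → (131.88,184.11) → (122.50,183.49) → (115.43,189.68) → (114.81,199.06) → (121.00,206.13) → (130.38,206.75) → (137.45,200.56) → (138.07,191.18) (closed)

[2] `<circle>` circle, #ff0000→cut S819 F844: (223.06,169.87) → (219.56,187.46) → (209.60,202.38) → (194.68,212.34) → (177.09,215.84) → (159.50,212.34) → (144.58,202.38) → (134.62,187.46) → (131.12,169.87) → (134.62,152.28) → (144.58,137.36) → (159.50,127.40) → (177.09,123.90) → (194.68,127.40) → (209.60,137.36) → (219.56,152.28) → (223.06,169.87) (closed)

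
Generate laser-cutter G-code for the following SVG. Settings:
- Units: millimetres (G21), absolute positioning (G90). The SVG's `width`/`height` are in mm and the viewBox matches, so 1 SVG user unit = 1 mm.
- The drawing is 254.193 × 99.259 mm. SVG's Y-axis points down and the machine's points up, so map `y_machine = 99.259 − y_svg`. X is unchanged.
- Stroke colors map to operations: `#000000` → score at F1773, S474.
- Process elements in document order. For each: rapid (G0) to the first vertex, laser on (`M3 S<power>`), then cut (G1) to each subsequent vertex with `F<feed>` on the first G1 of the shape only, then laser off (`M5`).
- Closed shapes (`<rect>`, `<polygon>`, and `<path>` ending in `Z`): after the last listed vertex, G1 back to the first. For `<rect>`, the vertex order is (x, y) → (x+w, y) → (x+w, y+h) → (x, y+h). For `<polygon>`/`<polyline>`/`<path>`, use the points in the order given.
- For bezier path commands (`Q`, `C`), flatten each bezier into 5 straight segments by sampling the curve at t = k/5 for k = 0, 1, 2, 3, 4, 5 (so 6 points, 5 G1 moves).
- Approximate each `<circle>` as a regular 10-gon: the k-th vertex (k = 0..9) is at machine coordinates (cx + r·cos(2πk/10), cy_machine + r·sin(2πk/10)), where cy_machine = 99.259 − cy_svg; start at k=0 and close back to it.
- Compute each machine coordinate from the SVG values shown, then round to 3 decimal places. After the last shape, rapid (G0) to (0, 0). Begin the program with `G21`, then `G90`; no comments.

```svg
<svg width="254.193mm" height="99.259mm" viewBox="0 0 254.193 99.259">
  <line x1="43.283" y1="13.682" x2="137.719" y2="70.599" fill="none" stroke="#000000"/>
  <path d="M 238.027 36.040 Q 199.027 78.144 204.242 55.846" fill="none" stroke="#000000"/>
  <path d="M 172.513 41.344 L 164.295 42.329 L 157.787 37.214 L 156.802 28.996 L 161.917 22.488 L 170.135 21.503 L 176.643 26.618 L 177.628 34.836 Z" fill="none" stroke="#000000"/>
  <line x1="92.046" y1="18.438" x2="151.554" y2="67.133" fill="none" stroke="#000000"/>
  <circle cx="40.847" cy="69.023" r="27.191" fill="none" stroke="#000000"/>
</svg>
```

Since the viewBox matches the mm dimensions, user units are millimetres directly. The only transform is the Y-flip y_m = 99.259 − y_svg.

Shape 1 is a line segment drawn with `<line>`. Its stroke #000000 means score at S474, F1773. After flipping Y the toolpath is (43.283,85.577) → (137.719,28.660).

Shape 2 is a quadratic bezier drawn with `<path>`. Its stroke #000000 means score at S474, F1773. After flipping Y the toolpath is (238.027,63.219) → (224.196,48.953) → (213.901,39.840) → (207.144,35.879) → (203.925,37.070) → (204.242,43.413).

Shape 3 is a regular polygon drawn with `<path>`. Its stroke #000000 means score at S474, F1773. After flipping Y the toolpath is (172.513,57.915) → (164.295,56.930) → (157.787,62.045) → (156.802,70.263) → (161.917,76.771) → (170.135,77.756) → (176.643,72.641) → (177.628,64.423) → (172.513,57.915), returning to the start.

Shape 4 is a line segment drawn with `<line>`. Its stroke #000000 means score at S474, F1773. After flipping Y the toolpath is (92.046,80.821) → (151.554,32.126).

Shape 5 is a circle drawn with `<circle>`. Its stroke #000000 means score at S474, F1773. After flipping Y the toolpath is (68.038,30.236) → (62.845,46.218) → (49.249,56.096) → (32.445,56.096) → (18.849,46.218) → (13.656,30.236) → (18.849,14.254) → (32.445,4.376) → (49.249,4.376) → (62.845,14.254) → (68.038,30.236), returning to the start.

G21
G90
G0 X43.283 Y85.577
M3 S474
G1 X137.719 Y28.660 F1773
M5
G0 X238.027 Y63.219
M3 S474
G1 X224.196 Y48.953 F1773
G1 X213.901 Y39.840
G1 X207.144 Y35.879
G1 X203.925 Y37.070
G1 X204.242 Y43.413
M5
G0 X172.513 Y57.915
M3 S474
G1 X164.295 Y56.930 F1773
G1 X157.787 Y62.045
G1 X156.802 Y70.263
G1 X161.917 Y76.771
G1 X170.135 Y77.756
G1 X176.643 Y72.641
G1 X177.628 Y64.423
G1 X172.513 Y57.915
M5
G0 X92.046 Y80.821
M3 S474
G1 X151.554 Y32.126 F1773
M5
G0 X68.038 Y30.236
M3 S474
G1 X62.845 Y46.218 F1773
G1 X49.249 Y56.096
G1 X32.445 Y56.096
G1 X18.849 Y46.218
G1 X13.656 Y30.236
G1 X18.849 Y14.254
G1 X32.445 Y4.376
G1 X49.249 Y4.376
G1 X62.845 Y14.254
G1 X68.038 Y30.236
M5
G0 X0.000 Y0.000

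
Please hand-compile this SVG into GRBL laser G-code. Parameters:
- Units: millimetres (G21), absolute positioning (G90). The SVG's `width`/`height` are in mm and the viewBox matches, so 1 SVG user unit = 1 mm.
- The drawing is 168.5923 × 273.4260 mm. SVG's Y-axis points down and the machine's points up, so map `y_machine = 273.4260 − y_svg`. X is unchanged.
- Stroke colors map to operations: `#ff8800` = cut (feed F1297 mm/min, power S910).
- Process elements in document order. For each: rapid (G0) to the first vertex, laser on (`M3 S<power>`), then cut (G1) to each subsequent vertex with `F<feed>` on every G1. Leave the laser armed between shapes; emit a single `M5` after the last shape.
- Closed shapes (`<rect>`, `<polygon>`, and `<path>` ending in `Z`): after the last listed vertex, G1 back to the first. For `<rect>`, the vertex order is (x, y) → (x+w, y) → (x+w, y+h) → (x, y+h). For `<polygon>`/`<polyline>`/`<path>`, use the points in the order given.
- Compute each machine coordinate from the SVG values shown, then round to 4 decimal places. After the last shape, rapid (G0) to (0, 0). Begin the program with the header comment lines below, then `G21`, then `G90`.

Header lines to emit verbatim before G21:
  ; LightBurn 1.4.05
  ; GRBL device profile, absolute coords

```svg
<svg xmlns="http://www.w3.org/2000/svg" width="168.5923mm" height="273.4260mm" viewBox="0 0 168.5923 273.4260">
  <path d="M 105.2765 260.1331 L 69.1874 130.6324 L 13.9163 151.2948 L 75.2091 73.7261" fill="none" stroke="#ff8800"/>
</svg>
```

; LightBurn 1.4.05
; GRBL device profile, absolute coords
G21
G90
G0 X105.2765 Y13.2929
M3 S910
G1 X69.1874 Y142.7936 F1297
G1 X13.9163 Y122.1312 F1297
G1 X75.2091 Y199.6999 F1297
M5
G0 X0.0000 Y0.0000

Since the viewBox matches the mm dimensions, user units are millimetres directly. The only transform is the Y-flip y_m = 273.4260 − y_svg.

Shape 1 is a open polyline drawn with `<path>`. Its stroke #ff8800 means cut at S910, F1297. After flipping Y the toolpath is (105.2765,13.2929) → (69.1874,142.7936) → (13.9163,122.1312) → (75.2091,199.6999).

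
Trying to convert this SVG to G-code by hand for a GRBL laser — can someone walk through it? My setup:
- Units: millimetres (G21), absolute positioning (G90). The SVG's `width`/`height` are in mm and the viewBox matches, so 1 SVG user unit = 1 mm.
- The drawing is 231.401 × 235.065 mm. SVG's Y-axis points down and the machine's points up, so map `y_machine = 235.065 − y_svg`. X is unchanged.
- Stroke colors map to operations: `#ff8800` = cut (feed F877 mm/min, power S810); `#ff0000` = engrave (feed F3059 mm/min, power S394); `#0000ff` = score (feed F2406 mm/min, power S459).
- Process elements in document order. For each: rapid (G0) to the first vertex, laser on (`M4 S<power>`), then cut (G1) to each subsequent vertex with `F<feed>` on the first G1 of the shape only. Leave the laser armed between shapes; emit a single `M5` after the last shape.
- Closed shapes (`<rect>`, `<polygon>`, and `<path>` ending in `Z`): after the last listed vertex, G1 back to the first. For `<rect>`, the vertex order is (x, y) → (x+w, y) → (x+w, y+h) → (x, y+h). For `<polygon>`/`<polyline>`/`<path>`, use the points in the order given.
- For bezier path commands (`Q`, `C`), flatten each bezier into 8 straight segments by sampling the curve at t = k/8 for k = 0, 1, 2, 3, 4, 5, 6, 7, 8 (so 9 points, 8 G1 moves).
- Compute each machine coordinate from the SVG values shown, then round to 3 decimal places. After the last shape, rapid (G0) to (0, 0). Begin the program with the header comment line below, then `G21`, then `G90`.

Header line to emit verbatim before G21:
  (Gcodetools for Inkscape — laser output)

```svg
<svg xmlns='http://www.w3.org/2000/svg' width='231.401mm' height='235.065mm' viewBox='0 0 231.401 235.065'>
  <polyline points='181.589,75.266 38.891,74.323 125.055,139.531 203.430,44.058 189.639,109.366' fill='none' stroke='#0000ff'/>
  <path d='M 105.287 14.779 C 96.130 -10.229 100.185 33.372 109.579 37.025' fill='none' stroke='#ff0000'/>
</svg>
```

(Gcodetools for Inkscape — laser output)
G21
G90
G0 X181.589 Y159.799
M4 S459
G1 X38.891 Y160.742 F2406
G1 X125.055 Y95.534
G1 X203.430 Y191.007
G1 X189.639 Y125.699
G0 X105.287 Y220.286
M4 S394
G1 X102.457 Y226.660 F3059
G1 X100.773 Y227.874
G1 X100.144 Y225.200
G1 X100.476 Y219.911
G1 X101.678 Y213.278
G1 X103.658 Y206.574
G1 X106.322 Y201.070
G1 X109.579 Y198.040
M5
G0 X0.000 Y0.000

Since the viewBox matches the mm dimensions, user units are millimetres directly. The only transform is the Y-flip y_m = 235.065 − y_svg.

Shape 1 is a open polyline drawn with `<polyline>`. Its stroke #0000ff means score at S459, F2406. After flipping Y the toolpath is (181.589,159.799) → (38.891,160.742) → (125.055,95.534) → (203.430,191.007) → (189.639,125.699).

Shape 2 is a cubic bezier drawn with `<path>`. Its stroke #ff0000 means engrave at S394, F3059. After flipping Y the toolpath is (105.287,220.286) → (102.457,226.660) → (100.773,227.874) → (100.144,225.200) → (100.476,219.911) → (101.678,213.278) → (103.658,206.574) → (106.322,201.070) → (109.579,198.040).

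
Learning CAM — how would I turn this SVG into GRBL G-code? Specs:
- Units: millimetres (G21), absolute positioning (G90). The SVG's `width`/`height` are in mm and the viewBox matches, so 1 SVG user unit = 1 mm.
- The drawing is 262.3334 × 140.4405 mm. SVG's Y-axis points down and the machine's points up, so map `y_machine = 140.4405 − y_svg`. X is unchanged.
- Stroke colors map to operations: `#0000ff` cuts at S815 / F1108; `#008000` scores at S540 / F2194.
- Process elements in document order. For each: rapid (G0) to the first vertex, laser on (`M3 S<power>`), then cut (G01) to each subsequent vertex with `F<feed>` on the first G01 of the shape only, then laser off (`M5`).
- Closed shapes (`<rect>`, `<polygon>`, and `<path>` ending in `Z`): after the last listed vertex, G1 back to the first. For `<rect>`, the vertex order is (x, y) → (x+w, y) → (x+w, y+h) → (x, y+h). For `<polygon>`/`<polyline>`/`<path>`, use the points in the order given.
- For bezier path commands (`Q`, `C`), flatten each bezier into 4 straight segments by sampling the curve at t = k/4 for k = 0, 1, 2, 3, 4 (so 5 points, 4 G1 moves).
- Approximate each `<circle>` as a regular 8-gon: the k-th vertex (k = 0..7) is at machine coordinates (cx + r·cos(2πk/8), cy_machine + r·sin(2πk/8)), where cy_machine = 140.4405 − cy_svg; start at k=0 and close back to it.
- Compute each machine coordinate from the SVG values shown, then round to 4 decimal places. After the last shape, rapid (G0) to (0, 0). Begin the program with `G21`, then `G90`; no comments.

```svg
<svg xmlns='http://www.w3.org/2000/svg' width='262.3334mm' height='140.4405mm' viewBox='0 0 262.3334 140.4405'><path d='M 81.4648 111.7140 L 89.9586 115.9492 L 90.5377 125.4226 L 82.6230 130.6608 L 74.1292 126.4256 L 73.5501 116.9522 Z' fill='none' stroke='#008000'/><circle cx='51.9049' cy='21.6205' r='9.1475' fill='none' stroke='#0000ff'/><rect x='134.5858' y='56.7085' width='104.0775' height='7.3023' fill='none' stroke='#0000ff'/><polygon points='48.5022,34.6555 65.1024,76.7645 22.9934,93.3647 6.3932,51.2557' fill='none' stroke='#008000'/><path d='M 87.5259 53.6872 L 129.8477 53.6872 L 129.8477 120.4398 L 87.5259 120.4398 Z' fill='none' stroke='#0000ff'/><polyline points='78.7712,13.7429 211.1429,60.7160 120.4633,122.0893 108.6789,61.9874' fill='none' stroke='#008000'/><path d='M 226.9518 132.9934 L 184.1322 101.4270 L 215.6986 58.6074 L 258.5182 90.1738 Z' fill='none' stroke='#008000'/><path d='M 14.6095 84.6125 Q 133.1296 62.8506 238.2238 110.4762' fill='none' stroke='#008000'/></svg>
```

Since the viewBox matches the mm dimensions, user units are millimetres directly. The only transform is the Y-flip y_m = 140.4405 − y_svg.

Shape 1 is a regular polygon drawn with `<path>`. Its stroke #008000 means score at S540, F2194. After flipping Y the toolpath is (81.4648,28.7265) → (89.9586,24.4913) → (90.5377,15.0179) → (82.6230,9.7797) → (74.1292,14.0149) → (73.5501,23.4883) → (81.4648,28.7265), returning to the start.

Shape 2 is a circle drawn with `<circle>`. Its stroke #0000ff means cut at S815, F1108. After flipping Y the toolpath is (61.0524,118.8200) → (58.3732,125.2883) → (51.9049,127.9675) → (45.4366,125.2883) → (42.7574,118.8200) → (45.4366,112.3517) → (51.9049,109.6725) → (58.3732,112.3517) → (61.0524,118.8200), returning to the start.

Shape 3 is a rectangle drawn with `<rect>`. Its stroke #0000ff means cut at S815, F1108. After flipping Y the toolpath is (134.5858,83.7320) → (238.6633,83.7320) → (238.6633,76.4297) → (134.5858,76.4297) → (134.5858,83.7320), returning to the start.

Shape 4 is a regular polygon drawn with `<polygon>`. Its stroke #008000 means score at S540, F2194. After flipping Y the toolpath is (48.5022,105.7850) → (65.1024,63.6760) → (22.9934,47.0758) → (6.3932,89.1848) → (48.5022,105.7850), returning to the start.

Shape 5 is a rectangle drawn with `<path>`. Its stroke #0000ff means cut at S815, F1108. After flipping Y the toolpath is (87.5259,86.7533) → (129.8477,86.7533) → (129.8477,20.0007) → (87.5259,20.0007) → (87.5259,86.7533), returning to the start.

Shape 6 is a open polyline drawn with `<polyline>`. Its stroke #008000 means score at S540, F2194. After flipping Y the toolpath is (78.7712,126.6976) → (211.1429,79.7245) → (120.4633,18.3512) → (108.6789,78.4531).

Shape 7 is a regular polygon drawn with `<path>`. Its stroke #008000 means score at S540, F2194. After flipping Y the toolpath is (226.9518,7.4471) → (184.1322,39.0135) → (215.6986,81.8331) → (258.5182,50.2667) → (226.9518,7.4471), returning to the start.

Shape 8 is a quadratic bezier drawn with `<path>`. Its stroke #008000 means score at S540, F2194. After flipping Y the toolpath is (14.6095,55.8280) → (73.0304,62.3722) → (129.7731,60.2430) → (184.8376,49.4404) → (238.2238,29.9643).

G21
G90
G0 X81.4648 Y28.7265
M3 S540
G01 X89.9586 Y24.4913 F2194
G01 X90.5377 Y15.0179
G01 X82.6230 Y9.7797
G01 X74.1292 Y14.0149
G01 X73.5501 Y23.4883
G01 X81.4648 Y28.7265
M5
G0 X61.0524 Y118.8200
M3 S815
G01 X58.3732 Y125.2883 F1108
G01 X51.9049 Y127.9675
G01 X45.4366 Y125.2883
G01 X42.7574 Y118.8200
G01 X45.4366 Y112.3517
G01 X51.9049 Y109.6725
G01 X58.3732 Y112.3517
G01 X61.0524 Y118.8200
M5
G0 X134.5858 Y83.7320
M3 S815
G01 X238.6633 Y83.7320 F1108
G01 X238.6633 Y76.4297
G01 X134.5858 Y76.4297
G01 X134.5858 Y83.7320
M5
G0 X48.5022 Y105.7850
M3 S540
G01 X65.1024 Y63.6760 F2194
G01 X22.9934 Y47.0758
G01 X6.3932 Y89.1848
G01 X48.5022 Y105.7850
M5
G0 X87.5259 Y86.7533
M3 S815
G01 X129.8477 Y86.7533 F1108
G01 X129.8477 Y20.0007
G01 X87.5259 Y20.0007
G01 X87.5259 Y86.7533
M5
G0 X78.7712 Y126.6976
M3 S540
G01 X211.1429 Y79.7245 F2194
G01 X120.4633 Y18.3512
G01 X108.6789 Y78.4531
M5
G0 X226.9518 Y7.4471
M3 S540
G01 X184.1322 Y39.0135 F2194
G01 X215.6986 Y81.8331
G01 X258.5182 Y50.2667
G01 X226.9518 Y7.4471
M5
G0 X14.6095 Y55.8280
M3 S540
G01 X73.0304 Y62.3722 F2194
G01 X129.7731 Y60.2430
G01 X184.8376 Y49.4404
G01 X238.2238 Y29.9643
M5
G0 X0.0000 Y0.0000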